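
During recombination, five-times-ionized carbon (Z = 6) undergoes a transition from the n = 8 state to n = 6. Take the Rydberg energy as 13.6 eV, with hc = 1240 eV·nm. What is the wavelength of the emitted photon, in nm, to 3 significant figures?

For Z = 6 the level energies scale as Z², so the effective Rydberg energy is 13.6 × 36 = 489.6 eV.
ΔE = 489.6 × (1/6² − 1/8²) = 489.6 × 0.01215 = 5.950 eV.
λ = hc/ΔE = 1240 / 5.950 = 208 nm.

208 nm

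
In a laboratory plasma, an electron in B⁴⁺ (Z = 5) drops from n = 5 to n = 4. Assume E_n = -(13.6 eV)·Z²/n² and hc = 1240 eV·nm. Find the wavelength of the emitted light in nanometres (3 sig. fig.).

For Z = 5 the level energies scale as Z², so the effective Rydberg energy is 13.6 × 25 = 340.0 eV.
ΔE = 340.0 × (1/4² − 1/5²) = 340.0 × 0.02250 = 7.650 eV.
λ = hc/ΔE = 1240 / 7.650 = 162 nm.

162 nm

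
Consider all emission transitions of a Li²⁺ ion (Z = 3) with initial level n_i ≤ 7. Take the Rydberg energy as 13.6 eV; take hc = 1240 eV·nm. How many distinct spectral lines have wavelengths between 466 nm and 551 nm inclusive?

1

Enumerate all n_i → n_f pairs with 1 ≤ n_f < n_i ≤ 7 and compute λ = 1240 / [13.6·9·(1/n_f² − 1/n_i²)].
Lines falling in [466, 551] nm: 7→5 (517.1 nm).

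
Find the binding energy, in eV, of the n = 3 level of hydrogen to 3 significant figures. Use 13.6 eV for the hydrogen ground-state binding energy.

1.51 eV

E_3 = −13.60/9 = −1.51 eV, so ionization (to E = 0) requires 1.51 eV.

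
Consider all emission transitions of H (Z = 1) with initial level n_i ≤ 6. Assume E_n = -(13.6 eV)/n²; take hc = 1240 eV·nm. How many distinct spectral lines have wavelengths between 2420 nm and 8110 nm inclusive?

Enumerate all n_i → n_f pairs with 1 ≤ n_f < n_i ≤ 6 and compute λ = 1240 / [13.6·1·(1/n_f² − 1/n_i²)].
Lines falling in [2420, 8110] nm: 6→4 (2626 nm), 5→4 (4052 nm), 6→5 (7460 nm).

3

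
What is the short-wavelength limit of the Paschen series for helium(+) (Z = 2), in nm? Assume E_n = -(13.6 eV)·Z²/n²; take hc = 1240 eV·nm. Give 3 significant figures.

The Paschen series has lower level n_f = 3; the series limit corresponds to n_i → ∞.
ΔE_max = 13.6 × 4 / 3² = 6.044 eV.
λ_min = 1240 / 6.044 = 205 nm.

205 nm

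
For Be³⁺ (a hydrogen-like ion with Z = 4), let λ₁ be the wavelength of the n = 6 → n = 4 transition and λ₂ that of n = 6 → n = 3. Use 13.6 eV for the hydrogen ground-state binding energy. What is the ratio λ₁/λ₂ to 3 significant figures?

2.40

λ ∝ 1/ΔE ∝ 1/(1/n_f² − 1/n_i²), and the Z² and hc factors cancel in the ratio.
λ₁/λ₂ = (1/3² − 1/6²)/(1/4² − 1/6²) = 0.08333/0.03472 = 2.40.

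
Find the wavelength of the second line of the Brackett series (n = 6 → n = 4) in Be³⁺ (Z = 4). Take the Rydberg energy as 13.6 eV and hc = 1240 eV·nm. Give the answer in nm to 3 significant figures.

The Brackett series terminates on n_f = 4; the second line has n_i = 4+2 = 6.
ΔE = 217.6 × (1/4² − 1/6²) = 7.556 eV.
λ = 1240 / 7.556 = 164 nm.

164 nm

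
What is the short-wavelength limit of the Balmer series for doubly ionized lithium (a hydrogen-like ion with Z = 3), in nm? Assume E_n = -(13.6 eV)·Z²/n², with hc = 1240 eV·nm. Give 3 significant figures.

40.5 nm

The Balmer series has lower level n_f = 2; the series limit corresponds to n_i → ∞.
ΔE_max = 13.6 × 9 / 2² = 30.60 eV.
λ_min = 1240 / 30.60 = 40.5 nm.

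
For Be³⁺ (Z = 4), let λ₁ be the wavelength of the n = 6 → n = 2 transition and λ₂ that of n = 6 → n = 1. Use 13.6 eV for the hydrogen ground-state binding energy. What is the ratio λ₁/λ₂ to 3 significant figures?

4.38

λ ∝ 1/ΔE ∝ 1/(1/n_f² − 1/n_i²), and the Z² and hc factors cancel in the ratio.
λ₁/λ₂ = (1/1² − 1/6²)/(1/2² − 1/6²) = 0.9722/0.2222 = 4.38.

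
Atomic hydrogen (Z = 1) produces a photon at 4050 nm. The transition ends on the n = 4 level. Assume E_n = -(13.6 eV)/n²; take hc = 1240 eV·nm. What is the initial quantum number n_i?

The photon energy is ΔE = hc/λ = 1240 / 4050 = 0.3062 eV.
With Z = 1, ΔE = 13.60 × (1/n_f² − 1/n_i²), so 1/n_f² − 1/n_i² = 0.02251.
With n_f = 4: 1/n_i² = 1/16 − 0.02251 = 0.03999, so n_i ≈ 5.00.

n_i = 5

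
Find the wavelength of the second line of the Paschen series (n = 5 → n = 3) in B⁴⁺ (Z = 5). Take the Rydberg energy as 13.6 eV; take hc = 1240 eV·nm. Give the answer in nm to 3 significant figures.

The Paschen series terminates on n_f = 3; the second line has n_i = 3+2 = 5.
ΔE = 340.0 × (1/3² − 1/5²) = 24.18 eV.
λ = 1240 / 24.18 = 51.3 nm.

51.3 nm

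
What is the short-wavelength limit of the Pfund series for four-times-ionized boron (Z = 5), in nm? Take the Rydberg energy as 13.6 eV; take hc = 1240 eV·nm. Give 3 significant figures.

91.2 nm

The Pfund series has lower level n_f = 5; the series limit corresponds to n_i → ∞.
ΔE_max = 13.6 × 25 / 5² = 13.60 eV.
λ_min = 1240 / 13.60 = 91.2 nm.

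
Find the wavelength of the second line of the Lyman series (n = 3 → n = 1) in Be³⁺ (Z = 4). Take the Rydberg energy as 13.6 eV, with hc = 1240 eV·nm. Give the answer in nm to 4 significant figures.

6.411 nm

The Lyman series terminates on n_f = 1; the second line has n_i = 1+2 = 3.
ΔE = 217.6 × (1/1² − 1/3²) = 193.4 eV.
λ = 1240 / 193.4 = 6.411 nm.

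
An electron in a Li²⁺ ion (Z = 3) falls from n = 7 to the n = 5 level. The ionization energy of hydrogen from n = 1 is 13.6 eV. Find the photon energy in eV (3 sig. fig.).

The Bohr energies scale as Z², so for Z = 3: E_n = −122.4/n² eV.
E_7 = −122.4/49 = −2.498 eV and E_5 = −122.4/25 = −4.896 eV.
The photon energy is |E_7 − E_5| = 2.40 eV.

2.40 eV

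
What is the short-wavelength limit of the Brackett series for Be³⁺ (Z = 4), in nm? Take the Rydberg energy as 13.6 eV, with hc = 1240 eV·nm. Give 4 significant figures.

The Brackett series has lower level n_f = 4; the series limit corresponds to n_i → ∞.
ΔE_max = 13.6 × 16 / 4² = 13.60 eV.
λ_min = 1240 / 13.60 = 91.18 nm.

91.18 nm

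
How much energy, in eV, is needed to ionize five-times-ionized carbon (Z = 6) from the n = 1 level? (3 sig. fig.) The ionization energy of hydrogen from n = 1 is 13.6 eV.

E_n = −13.6 Z²/n² = −489.6/n² eV for Z = 6.
E_1 = −489.6/1 = −490 eV, so ionization (to E = 0) requires 490 eV.

490 eV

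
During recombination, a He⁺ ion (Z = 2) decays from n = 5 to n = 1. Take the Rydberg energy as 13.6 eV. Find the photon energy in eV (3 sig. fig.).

52.2 eV

The Bohr energies scale as Z², so for Z = 2: E_n = −54.40/n² eV.
E_5 = −54.40/25 = −2.176 eV and E_1 = −54.40/1 = −54.40 eV.
The photon energy is |E_5 − E_1| = 52.2 eV.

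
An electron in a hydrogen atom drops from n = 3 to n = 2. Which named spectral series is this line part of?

The series is set by the lower level: n_f = 2 is the Balmer series.

Balmer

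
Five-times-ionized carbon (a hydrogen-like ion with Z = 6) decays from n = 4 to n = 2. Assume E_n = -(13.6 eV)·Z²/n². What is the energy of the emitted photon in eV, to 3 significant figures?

91.8 eV

The Bohr energies scale as Z², so for Z = 6: E_n = −489.6/n² eV.
E_4 = −489.6/16 = −30.60 eV and E_2 = −489.6/4 = −122.4 eV.
The photon energy is |E_4 − E_2| = 91.8 eV.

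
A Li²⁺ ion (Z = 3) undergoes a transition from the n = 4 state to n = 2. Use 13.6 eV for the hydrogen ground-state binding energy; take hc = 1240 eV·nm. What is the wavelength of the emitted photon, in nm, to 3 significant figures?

54.0 nm

For Z = 3 the level energies scale as Z², so the effective Rydberg energy is 13.6 × 9 = 122.4 eV.
ΔE = 122.4 × (1/2² − 1/4²) = 122.4 × 0.1875 = 22.95 eV.
λ = hc/ΔE = 1240 / 22.95 = 54.0 nm.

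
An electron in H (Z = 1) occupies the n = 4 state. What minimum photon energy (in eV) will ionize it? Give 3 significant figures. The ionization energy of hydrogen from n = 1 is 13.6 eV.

E_4 = −13.60/16 = −0.850 eV, so ionization (to E = 0) requires 0.850 eV.

0.850 eV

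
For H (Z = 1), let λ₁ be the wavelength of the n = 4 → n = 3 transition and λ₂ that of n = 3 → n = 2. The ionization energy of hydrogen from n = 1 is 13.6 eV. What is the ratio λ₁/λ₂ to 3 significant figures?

2.86

λ ∝ 1/ΔE ∝ 1/(1/n_f² − 1/n_i²), and the Z² and hc factors cancel in the ratio.
λ₁/λ₂ = (1/2² − 1/3²)/(1/3² − 1/4²) = 0.1389/0.04861 = 2.86.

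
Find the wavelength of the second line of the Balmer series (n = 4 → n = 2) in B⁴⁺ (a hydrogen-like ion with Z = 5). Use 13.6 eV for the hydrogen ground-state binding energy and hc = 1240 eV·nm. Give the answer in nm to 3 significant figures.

19.5 nm

The Balmer series terminates on n_f = 2; the second line has n_i = 2+2 = 4.
ΔE = 340.0 × (1/2² − 1/4²) = 63.75 eV.
λ = 1240 / 63.75 = 19.5 nm.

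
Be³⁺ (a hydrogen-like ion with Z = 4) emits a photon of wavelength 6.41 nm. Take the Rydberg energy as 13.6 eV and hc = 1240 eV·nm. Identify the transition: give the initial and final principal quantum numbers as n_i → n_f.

n_i = 3, n_f = 1

The photon energy is ΔE = hc/λ = 1240 / 6.41 = 193.4 eV.
With Z = 4, ΔE = 217.6 × (1/n_f² − 1/n_i²), so 1/n_f² − 1/n_i² = 0.8890.
Trying n_f = 1 gives 1/n_i² = 0.1110, i.e. n_i ≈ 3; this pair matches.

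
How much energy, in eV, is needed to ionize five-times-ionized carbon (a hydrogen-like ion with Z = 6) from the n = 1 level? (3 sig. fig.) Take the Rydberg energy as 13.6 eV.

E_n = −13.6 Z²/n² = −489.6/n² eV for Z = 6.
E_1 = −489.6/1 = −490 eV, so ionization (to E = 0) requires 490 eV.

490 eV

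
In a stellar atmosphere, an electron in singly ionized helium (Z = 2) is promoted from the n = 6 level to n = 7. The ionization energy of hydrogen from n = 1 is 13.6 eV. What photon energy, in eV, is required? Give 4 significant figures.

0.4009 eV

The Bohr energies scale as Z², so for Z = 2: E_n = −54.40/n² eV.
E_7 = −54.40/49 = −1.110 eV and E_6 = −54.40/36 = −1.511 eV.
The photon energy is |E_7 − E_6| = 0.4009 eV.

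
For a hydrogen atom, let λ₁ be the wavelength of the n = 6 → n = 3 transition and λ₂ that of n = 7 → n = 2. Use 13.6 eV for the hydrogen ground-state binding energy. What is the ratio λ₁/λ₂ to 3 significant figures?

λ ∝ 1/ΔE ∝ 1/(1/n_f² − 1/n_i²), and the Z² and hc factors cancel in the ratio.
λ₁/λ₂ = (1/2² − 1/7²)/(1/3² − 1/6²) = 0.2296/0.08333 = 2.76.

2.76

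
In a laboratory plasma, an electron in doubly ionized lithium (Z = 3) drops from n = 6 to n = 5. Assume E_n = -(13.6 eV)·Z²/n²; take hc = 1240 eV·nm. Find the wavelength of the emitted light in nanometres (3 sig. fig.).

For Z = 3 the level energies scale as Z², so the effective Rydberg energy is 13.6 × 9 = 122.4 eV.
ΔE = 122.4 × (1/5² − 1/6²) = 122.4 × 0.01222 = 1.496 eV.
λ = hc/ΔE = 1240 / 1.496 = 829 nm.

829 nm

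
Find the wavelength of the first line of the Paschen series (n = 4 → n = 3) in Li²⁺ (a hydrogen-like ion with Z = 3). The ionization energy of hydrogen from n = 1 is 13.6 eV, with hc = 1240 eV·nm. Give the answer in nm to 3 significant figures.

The Paschen series terminates on n_f = 3; the first line has n_i = 3+1 = 4.
ΔE = 122.4 × (1/3² − 1/4²) = 5.950 eV.
λ = 1240 / 5.950 = 208 nm.

208 nm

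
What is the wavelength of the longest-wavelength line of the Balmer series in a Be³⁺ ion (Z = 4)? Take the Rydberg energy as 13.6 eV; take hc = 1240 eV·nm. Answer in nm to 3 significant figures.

The Balmer series terminates on n_f = 2; the first line has n_i = 2+1 = 3.
ΔE = 217.6 × (1/2² − 1/3²) = 30.22 eV.
λ = 1240 / 30.22 = 41.0 nm.

41.0 nm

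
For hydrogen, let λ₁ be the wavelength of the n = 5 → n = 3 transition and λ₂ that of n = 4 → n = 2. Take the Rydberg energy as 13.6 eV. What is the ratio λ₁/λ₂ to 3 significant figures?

2.64

λ ∝ 1/ΔE ∝ 1/(1/n_f² − 1/n_i²), and the Z² and hc factors cancel in the ratio.
λ₁/λ₂ = (1/2² − 1/4²)/(1/3² − 1/5²) = 0.1875/0.07111 = 2.64.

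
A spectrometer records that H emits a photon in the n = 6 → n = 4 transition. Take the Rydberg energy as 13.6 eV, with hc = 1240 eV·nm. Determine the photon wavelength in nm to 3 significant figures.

ΔE = 13.60 × (1/4² − 1/6²) = 13.60 × 0.03472 = 0.4722 eV.
λ = hc/ΔE = 1240 / 0.4722 = 2630 nm.
This line belongs to the Brackett series.

2630 nm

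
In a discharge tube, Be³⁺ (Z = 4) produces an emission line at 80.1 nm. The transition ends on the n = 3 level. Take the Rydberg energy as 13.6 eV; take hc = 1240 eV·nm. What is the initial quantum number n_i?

n_i = 5

The photon energy is ΔE = hc/λ = 1240 / 80.1 = 15.48 eV.
With Z = 4, ΔE = 217.6 × (1/n_f² − 1/n_i²), so 1/n_f² − 1/n_i² = 0.07114.
With n_f = 3: 1/n_i² = 1/9 − 0.07114 = 0.03997, so n_i ≈ 5.00.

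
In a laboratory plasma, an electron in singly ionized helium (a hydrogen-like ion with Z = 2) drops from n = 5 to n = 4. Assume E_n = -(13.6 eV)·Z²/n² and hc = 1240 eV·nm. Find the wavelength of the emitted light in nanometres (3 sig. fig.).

For Z = 2 the level energies scale as Z², so the effective Rydberg energy is 13.6 × 4 = 54.40 eV.
ΔE = 54.40 × (1/4² − 1/5²) = 54.40 × 0.02250 = 1.224 eV.
λ = hc/ΔE = 1240 / 1.224 = 1010 nm.

1010 nm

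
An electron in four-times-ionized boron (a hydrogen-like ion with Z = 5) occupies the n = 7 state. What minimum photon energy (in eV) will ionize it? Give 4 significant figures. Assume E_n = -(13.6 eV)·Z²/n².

6.939 eV

E_n = −13.6 Z²/n² = −340.0/n² eV for Z = 5.
E_7 = −340.0/49 = −6.939 eV, so ionization (to E = 0) requires 6.939 eV.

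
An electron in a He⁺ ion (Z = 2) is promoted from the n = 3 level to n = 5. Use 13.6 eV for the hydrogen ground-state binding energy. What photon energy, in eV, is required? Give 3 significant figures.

The Bohr energies scale as Z², so for Z = 2: E_n = −54.40/n² eV.
E_5 = −54.40/25 = −2.176 eV and E_3 = −54.40/9 = −6.044 eV.
The photon energy is |E_5 − E_3| = 3.87 eV.

3.87 eV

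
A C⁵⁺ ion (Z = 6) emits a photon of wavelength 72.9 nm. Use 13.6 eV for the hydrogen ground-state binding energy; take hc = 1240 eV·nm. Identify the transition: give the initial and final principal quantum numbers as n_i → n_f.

The photon energy is ΔE = hc/λ = 1240 / 72.9 = 17.01 eV.
With Z = 6, ΔE = 489.6 × (1/n_f² − 1/n_i²), so 1/n_f² − 1/n_i² = 0.03474.
Trying n_f = 4 gives 1/n_i² = 0.02776, i.e. n_i ≈ 6; this pair matches.

n_i = 6, n_f = 4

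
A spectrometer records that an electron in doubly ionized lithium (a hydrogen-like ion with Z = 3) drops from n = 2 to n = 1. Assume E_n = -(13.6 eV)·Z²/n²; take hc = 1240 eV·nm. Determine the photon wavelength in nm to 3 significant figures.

For Z = 3 the level energies scale as Z², so the effective Rydberg energy is 13.6 × 9 = 122.4 eV.
ΔE = 122.4 × (1/1² − 1/2²) = 122.4 × 0.7500 = 91.80 eV.
λ = hc/ΔE = 1240 / 91.80 = 13.5 nm.

13.5 nm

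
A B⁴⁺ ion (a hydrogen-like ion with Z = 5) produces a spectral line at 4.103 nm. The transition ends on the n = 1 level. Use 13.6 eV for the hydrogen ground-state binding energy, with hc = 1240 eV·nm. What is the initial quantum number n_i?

n_i = 3

The photon energy is ΔE = hc/λ = 1240 / 4.103 = 302.2 eV.
With Z = 5, ΔE = 340.0 × (1/n_f² − 1/n_i²), so 1/n_f² − 1/n_i² = 0.8889.
With n_f = 1: 1/n_i² = 1/1 − 0.8889 = 0.1111, so n_i ≈ 3.00.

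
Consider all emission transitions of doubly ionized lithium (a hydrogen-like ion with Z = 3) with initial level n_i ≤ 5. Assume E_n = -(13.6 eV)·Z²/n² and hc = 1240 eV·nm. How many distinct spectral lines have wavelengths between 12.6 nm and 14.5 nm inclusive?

Enumerate all n_i → n_f pairs with 1 ≤ n_f < n_i ≤ 5 and compute λ = 1240 / [13.6·9·(1/n_f² − 1/n_i²)].
Lines falling in [12.6, 14.5] nm: 2→1 (13.51 nm).

1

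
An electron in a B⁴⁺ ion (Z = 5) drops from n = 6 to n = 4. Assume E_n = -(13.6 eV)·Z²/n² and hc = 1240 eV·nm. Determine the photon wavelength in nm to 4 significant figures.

105.0 nm

For Z = 5 the level energies scale as Z², so the effective Rydberg energy is 13.6 × 25 = 340.0 eV.
ΔE = 340.0 × (1/4² − 1/6²) = 340.0 × 0.03472 = 11.81 eV.
λ = hc/ΔE = 1240 / 11.81 = 105.0 nm.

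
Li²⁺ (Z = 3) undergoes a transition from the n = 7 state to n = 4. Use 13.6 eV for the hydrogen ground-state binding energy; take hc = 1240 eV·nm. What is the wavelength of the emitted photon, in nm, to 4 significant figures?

240.7 nm

For Z = 3 the level energies scale as Z², so the effective Rydberg energy is 13.6 × 9 = 122.4 eV.
ΔE = 122.4 × (1/4² − 1/7²) = 122.4 × 0.04209 = 5.152 eV.
λ = hc/ΔE = 1240 / 5.152 = 240.7 nm.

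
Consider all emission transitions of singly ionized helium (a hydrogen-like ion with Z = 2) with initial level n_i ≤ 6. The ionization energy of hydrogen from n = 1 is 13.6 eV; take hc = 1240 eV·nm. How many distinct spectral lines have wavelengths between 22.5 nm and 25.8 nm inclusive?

4

Enumerate all n_i → n_f pairs with 1 ≤ n_f < n_i ≤ 6 and compute λ = 1240 / [13.6·4·(1/n_f² − 1/n_i²)].
Lines falling in [22.5, 25.8] nm: 6→1 (23.45 nm), 5→1 (23.74 nm), 4→1 (24.31 nm), 3→1 (25.64 nm).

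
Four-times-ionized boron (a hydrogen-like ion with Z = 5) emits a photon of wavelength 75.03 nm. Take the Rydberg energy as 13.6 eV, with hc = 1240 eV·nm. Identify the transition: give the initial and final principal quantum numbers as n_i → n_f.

n_i = 4, n_f = 3

The photon energy is ΔE = hc/λ = 1240 / 75.03 = 16.53 eV.
With Z = 5, ΔE = 340.0 × (1/n_f² − 1/n_i²), so 1/n_f² − 1/n_i² = 0.04861.
Trying n_f = 3 gives 1/n_i² = 0.06250, i.e. n_i ≈ 4; this pair matches.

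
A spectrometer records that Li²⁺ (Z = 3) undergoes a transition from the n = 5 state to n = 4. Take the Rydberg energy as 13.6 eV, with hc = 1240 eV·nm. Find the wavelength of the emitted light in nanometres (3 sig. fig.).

450 nm

For Z = 3 the level energies scale as Z², so the effective Rydberg energy is 13.6 × 9 = 122.4 eV.
ΔE = 122.4 × (1/4² − 1/5²) = 122.4 × 0.02250 = 2.754 eV.
λ = hc/ΔE = 1240 / 2.754 = 450 nm.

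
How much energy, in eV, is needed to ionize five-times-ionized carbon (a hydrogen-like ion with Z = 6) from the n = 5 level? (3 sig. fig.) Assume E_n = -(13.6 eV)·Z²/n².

19.6 eV

E_n = −13.6 Z²/n² = −489.6/n² eV for Z = 6.
E_5 = −489.6/25 = −19.6 eV, so ionization (to E = 0) requires 19.6 eV.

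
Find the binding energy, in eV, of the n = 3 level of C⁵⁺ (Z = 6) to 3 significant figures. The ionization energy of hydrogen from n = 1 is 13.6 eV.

E_n = −13.6 Z²/n² = −489.6/n² eV for Z = 6.
E_3 = −489.6/9 = −54.4 eV, so ionization (to E = 0) requires 54.4 eV.

54.4 eV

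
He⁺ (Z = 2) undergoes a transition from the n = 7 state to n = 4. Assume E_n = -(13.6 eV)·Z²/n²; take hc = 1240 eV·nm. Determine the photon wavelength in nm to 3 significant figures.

542 nm

For Z = 2 the level energies scale as Z², so the effective Rydberg energy is 13.6 × 4 = 54.40 eV.
ΔE = 54.40 × (1/4² − 1/7²) = 54.40 × 0.04209 = 2.290 eV.
λ = hc/ΔE = 1240 / 2.290 = 542 nm.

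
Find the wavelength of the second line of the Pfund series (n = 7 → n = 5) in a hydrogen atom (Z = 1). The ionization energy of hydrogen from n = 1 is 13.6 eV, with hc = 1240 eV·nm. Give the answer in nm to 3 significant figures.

The Pfund series terminates on n_f = 5; the second line has n_i = 5+2 = 7.
ΔE = 13.60 × (1/5² − 1/7²) = 0.2664 eV.
λ = 1240 / 0.2664 = 4650 nm.

4650 nm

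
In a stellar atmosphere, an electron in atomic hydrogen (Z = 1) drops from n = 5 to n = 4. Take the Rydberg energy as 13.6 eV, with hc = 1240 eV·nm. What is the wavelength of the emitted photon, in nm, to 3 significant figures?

ΔE = 13.60 × (1/4² − 1/5²) = 13.60 × 0.02250 = 0.3060 eV.
λ = hc/ΔE = 1240 / 0.3060 = 4050 nm.

4050 nm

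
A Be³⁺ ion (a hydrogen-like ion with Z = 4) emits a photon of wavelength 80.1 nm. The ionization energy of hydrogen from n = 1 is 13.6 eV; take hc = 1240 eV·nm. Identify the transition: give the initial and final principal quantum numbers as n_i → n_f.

The photon energy is ΔE = hc/λ = 1240 / 80.1 = 15.48 eV.
With Z = 4, ΔE = 217.6 × (1/n_f² − 1/n_i²), so 1/n_f² − 1/n_i² = 0.07114.
Trying n_f = 3 gives 1/n_i² = 0.03997, i.e. n_i ≈ 5; this pair matches.

n_i = 5, n_f = 3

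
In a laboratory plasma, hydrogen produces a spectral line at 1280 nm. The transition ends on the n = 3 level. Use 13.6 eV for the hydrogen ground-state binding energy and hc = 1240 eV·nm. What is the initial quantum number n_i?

The photon energy is ΔE = hc/λ = 1240 / 1280 = 0.9688 eV.
With Z = 1, ΔE = 13.60 × (1/n_f² − 1/n_i²), so 1/n_f² − 1/n_i² = 0.07123.
With n_f = 3: 1/n_i² = 1/9 − 0.07123 = 0.03988, so n_i ≈ 5.01.

n_i = 5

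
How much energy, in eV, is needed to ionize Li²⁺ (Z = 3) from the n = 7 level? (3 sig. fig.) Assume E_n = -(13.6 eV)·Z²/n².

E_n = −13.6 Z²/n² = −122.4/n² eV for Z = 3.
E_7 = −122.4/49 = −2.50 eV, so ionization (to E = 0) requires 2.50 eV.

2.50 eV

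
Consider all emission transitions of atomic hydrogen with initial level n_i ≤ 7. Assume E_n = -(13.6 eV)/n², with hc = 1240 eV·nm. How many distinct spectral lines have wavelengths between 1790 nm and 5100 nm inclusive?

Enumerate all n_i → n_f pairs with 1 ≤ n_f < n_i ≤ 7 and compute λ = 1240 / [13.6·1·(1/n_f² − 1/n_i²)].
Lines falling in [1790, 5100] nm: 4→3 (1876 nm), 7→4 (2166 nm), 6→4 (2626 nm), 5→4 (4052 nm), 7→5 (4654 nm).

5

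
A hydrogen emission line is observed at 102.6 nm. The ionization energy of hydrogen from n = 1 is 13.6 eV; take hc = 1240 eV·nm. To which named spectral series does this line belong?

ΔE = 1240/102.6 = 12.09 eV.
This matches 13.6 × (1/1² − 1/3²), so n_f = 1: the Lyman series.

Lyman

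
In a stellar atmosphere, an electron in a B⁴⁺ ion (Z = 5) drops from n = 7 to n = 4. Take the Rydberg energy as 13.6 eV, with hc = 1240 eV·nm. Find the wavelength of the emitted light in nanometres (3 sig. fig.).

86.6 nm

For Z = 5 the level energies scale as Z², so the effective Rydberg energy is 13.6 × 25 = 340.0 eV.
ΔE = 340.0 × (1/4² − 1/7²) = 340.0 × 0.04209 = 14.31 eV.
λ = hc/ΔE = 1240 / 14.31 = 86.6 nm.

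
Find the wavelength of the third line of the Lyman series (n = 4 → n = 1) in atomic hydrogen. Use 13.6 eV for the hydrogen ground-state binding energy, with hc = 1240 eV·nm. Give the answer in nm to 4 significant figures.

The Lyman series terminates on n_f = 1; the third line has n_i = 1+3 = 4.
ΔE = 13.60 × (1/1² − 1/4²) = 12.75 eV.
λ = 1240 / 12.75 = 97.25 nm.

97.25 nm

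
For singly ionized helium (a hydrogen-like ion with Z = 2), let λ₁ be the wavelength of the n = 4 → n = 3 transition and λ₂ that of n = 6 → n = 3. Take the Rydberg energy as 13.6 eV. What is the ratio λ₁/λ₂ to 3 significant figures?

λ ∝ 1/ΔE ∝ 1/(1/n_f² − 1/n_i²), and the Z² and hc factors cancel in the ratio.
λ₁/λ₂ = (1/3² − 1/6²)/(1/3² − 1/4²) = 0.08333/0.04861 = 1.71.

1.71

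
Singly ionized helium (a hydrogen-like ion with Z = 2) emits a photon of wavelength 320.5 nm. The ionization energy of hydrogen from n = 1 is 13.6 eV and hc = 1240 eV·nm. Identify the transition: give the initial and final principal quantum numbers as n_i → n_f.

The photon energy is ΔE = hc/λ = 1240 / 320.5 = 3.869 eV.
With Z = 2, ΔE = 54.40 × (1/n_f² − 1/n_i²), so 1/n_f² − 1/n_i² = 0.07112.
Trying n_f = 3 gives 1/n_i² = 0.03999, i.e. n_i ≈ 5; this pair matches.

n_i = 5, n_f = 3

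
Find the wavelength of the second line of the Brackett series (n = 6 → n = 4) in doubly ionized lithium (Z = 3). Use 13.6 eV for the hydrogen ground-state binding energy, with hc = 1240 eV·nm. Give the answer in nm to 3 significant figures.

292 nm

The Brackett series terminates on n_f = 4; the second line has n_i = 4+2 = 6.
ΔE = 122.4 × (1/4² − 1/6²) = 4.250 eV.
λ = 1240 / 4.250 = 292 nm.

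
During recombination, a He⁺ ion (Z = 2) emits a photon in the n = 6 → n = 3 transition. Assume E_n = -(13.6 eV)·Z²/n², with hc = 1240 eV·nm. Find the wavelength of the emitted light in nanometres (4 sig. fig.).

For Z = 2 the level energies scale as Z², so the effective Rydberg energy is 13.6 × 4 = 54.40 eV.
ΔE = 54.40 × (1/3² − 1/6²) = 54.40 × 0.08333 = 4.533 eV.
λ = hc/ΔE = 1240 / 4.533 = 273.5 nm.

273.5 nm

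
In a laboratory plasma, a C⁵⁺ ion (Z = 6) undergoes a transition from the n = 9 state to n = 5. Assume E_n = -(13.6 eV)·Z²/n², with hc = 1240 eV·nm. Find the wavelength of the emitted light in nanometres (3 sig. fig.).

For Z = 6 the level energies scale as Z², so the effective Rydberg energy is 13.6 × 36 = 489.6 eV.
ΔE = 489.6 × (1/5² − 1/9²) = 489.6 × 0.02765 = 13.54 eV.
λ = hc/ΔE = 1240 / 13.54 = 91.6 nm.

91.6 nm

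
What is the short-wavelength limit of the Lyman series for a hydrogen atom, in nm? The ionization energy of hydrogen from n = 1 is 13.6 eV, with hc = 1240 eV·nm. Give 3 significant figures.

The Lyman series has lower level n_f = 1; the series limit corresponds to n_i → ∞.
ΔE_max = 13.6 × 1 / 1² = 13.60 eV.
λ_min = 1240 / 13.60 = 91.2 nm.

91.2 nm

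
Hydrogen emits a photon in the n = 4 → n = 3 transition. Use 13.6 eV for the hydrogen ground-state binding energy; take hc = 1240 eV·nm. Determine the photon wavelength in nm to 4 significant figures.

ΔE = 13.60 × (1/3² − 1/4²) = 13.60 × 0.04861 = 0.6611 eV.
λ = hc/ΔE = 1240 / 0.6611 = 1876 nm.

1876 nm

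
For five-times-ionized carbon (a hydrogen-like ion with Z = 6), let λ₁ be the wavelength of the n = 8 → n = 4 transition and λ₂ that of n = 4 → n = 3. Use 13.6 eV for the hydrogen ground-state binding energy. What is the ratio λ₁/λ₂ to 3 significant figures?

λ ∝ 1/ΔE ∝ 1/(1/n_f² − 1/n_i²), and the Z² and hc factors cancel in the ratio.
λ₁/λ₂ = (1/3² − 1/4²)/(1/4² − 1/8²) = 0.04861/0.04688 = 1.04.

1.04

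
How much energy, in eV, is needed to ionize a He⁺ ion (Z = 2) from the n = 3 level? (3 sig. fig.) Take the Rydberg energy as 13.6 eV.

6.04 eV

E_n = −13.6 Z²/n² = −54.40/n² eV for Z = 2.
E_3 = −54.40/9 = −6.04 eV, so ionization (to E = 0) requires 6.04 eV.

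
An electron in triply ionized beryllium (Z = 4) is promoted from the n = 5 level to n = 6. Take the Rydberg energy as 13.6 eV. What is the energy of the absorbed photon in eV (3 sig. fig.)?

The Bohr energies scale as Z², so for Z = 4: E_n = −217.6/n² eV.
E_6 = −217.6/36 = −6.044 eV and E_5 = −217.6/25 = −8.704 eV.
The photon energy is |E_6 − E_5| = 2.66 eV.

2.66 eV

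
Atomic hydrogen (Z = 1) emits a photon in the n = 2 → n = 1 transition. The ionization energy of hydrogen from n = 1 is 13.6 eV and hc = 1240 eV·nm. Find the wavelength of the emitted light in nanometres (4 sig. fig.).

ΔE = 13.60 × (1/1² − 1/2²) = 13.60 × 0.7500 = 10.20 eV.
λ = hc/ΔE = 1240 / 10.20 = 121.6 nm.
This line belongs to the Lyman series.

121.6 nm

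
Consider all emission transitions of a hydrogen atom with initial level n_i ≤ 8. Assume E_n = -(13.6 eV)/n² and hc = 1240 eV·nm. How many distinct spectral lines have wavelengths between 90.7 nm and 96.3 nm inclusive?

4

Enumerate all n_i → n_f pairs with 1 ≤ n_f < n_i ≤ 8 and compute λ = 1240 / [13.6·1·(1/n_f² − 1/n_i²)].
Lines falling in [90.7, 96.3] nm: 8→1 (92.62 nm), 7→1 (93.08 nm), 6→1 (93.78 nm), 5→1 (94.98 nm).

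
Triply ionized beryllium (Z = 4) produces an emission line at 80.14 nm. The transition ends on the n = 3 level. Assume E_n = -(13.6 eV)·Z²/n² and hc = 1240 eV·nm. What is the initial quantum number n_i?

The photon energy is ΔE = hc/λ = 1240 / 80.14 = 15.47 eV.
With Z = 4, ΔE = 217.6 × (1/n_f² − 1/n_i²), so 1/n_f² − 1/n_i² = 0.07111.
With n_f = 3: 1/n_i² = 1/9 − 0.07111 = 0.04000, so n_i ≈ 5.00.

n_i = 5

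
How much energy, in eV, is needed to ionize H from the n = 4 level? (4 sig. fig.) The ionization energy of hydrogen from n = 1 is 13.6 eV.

0.8500 eV

E_4 = −13.60/16 = −0.8500 eV, so ionization (to E = 0) requires 0.8500 eV.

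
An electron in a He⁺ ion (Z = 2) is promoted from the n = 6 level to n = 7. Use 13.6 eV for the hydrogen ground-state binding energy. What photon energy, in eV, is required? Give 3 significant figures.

0.401 eV

The Bohr energies scale as Z², so for Z = 2: E_n = −54.40/n² eV.
E_7 = −54.40/49 = −1.110 eV and E_6 = −54.40/36 = −1.511 eV.
The photon energy is |E_7 − E_6| = 0.401 eV.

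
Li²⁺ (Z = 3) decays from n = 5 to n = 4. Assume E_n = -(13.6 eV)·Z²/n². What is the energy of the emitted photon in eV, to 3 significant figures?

2.75 eV

The Bohr energies scale as Z², so for Z = 3: E_n = −122.4/n² eV.
E_5 = −122.4/25 = −4.896 eV and E_4 = −122.4/16 = −7.650 eV.
The photon energy is |E_5 − E_4| = 2.75 eV.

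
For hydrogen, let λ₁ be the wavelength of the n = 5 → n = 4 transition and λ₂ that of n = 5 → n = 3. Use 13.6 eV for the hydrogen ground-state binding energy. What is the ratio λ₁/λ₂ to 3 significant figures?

3.16

λ ∝ 1/ΔE ∝ 1/(1/n_f² − 1/n_i²), and the Z² and hc factors cancel in the ratio.
λ₁/λ₂ = (1/3² − 1/5²)/(1/4² − 1/5²) = 0.07111/0.02250 = 3.16.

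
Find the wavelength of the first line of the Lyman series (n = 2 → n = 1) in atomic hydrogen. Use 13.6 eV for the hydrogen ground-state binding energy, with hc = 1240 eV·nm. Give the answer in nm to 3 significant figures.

122 nm

The Lyman series terminates on n_f = 1; the first line has n_i = 1+1 = 2.
ΔE = 13.60 × (1/1² − 1/2²) = 10.20 eV.
λ = 1240 / 10.20 = 122 nm.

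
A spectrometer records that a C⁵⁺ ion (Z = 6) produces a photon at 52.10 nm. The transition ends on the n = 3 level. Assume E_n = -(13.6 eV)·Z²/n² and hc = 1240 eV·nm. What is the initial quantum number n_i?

The photon energy is ΔE = hc/λ = 1240 / 52.10 = 23.80 eV.
With Z = 6, ΔE = 489.6 × (1/n_f² − 1/n_i²), so 1/n_f² − 1/n_i² = 0.04861.
With n_f = 3: 1/n_i² = 1/9 − 0.04861 = 0.06250, so n_i ≈ 4.00.

n_i = 4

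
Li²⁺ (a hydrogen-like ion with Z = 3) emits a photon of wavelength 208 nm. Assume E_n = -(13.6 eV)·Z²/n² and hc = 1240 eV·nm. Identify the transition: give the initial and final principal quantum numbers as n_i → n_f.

The photon energy is ΔE = hc/λ = 1240 / 208 = 5.962 eV.
With Z = 3, ΔE = 122.4 × (1/n_f² − 1/n_i²), so 1/n_f² − 1/n_i² = 0.04871.
Trying n_f = 3 gives 1/n_i² = 0.06241, i.e. n_i ≈ 4; this pair matches.

n_i = 4, n_f = 3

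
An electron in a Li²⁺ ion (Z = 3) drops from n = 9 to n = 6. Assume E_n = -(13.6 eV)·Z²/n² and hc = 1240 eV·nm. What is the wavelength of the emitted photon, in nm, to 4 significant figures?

656.5 nm

For Z = 3 the level energies scale as Z², so the effective Rydberg energy is 13.6 × 9 = 122.4 eV.
ΔE = 122.4 × (1/6² − 1/9²) = 122.4 × 0.01543 = 1.889 eV.
λ = hc/ΔE = 1240 / 1.889 = 656.5 nm.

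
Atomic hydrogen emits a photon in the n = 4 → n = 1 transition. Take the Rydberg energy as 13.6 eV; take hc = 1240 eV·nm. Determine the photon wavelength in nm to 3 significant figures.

97.3 nm

ΔE = 13.60 × (1/1² − 1/4²) = 13.60 × 0.9375 = 12.75 eV.
λ = hc/ΔE = 1240 / 12.75 = 97.3 nm.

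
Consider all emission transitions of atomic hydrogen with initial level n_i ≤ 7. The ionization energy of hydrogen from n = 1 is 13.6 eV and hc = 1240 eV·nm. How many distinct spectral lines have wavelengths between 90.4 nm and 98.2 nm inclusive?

4

Enumerate all n_i → n_f pairs with 1 ≤ n_f < n_i ≤ 7 and compute λ = 1240 / [13.6·1·(1/n_f² − 1/n_i²)].
Lines falling in [90.4, 98.2] nm: 7→1 (93.08 nm), 6→1 (93.78 nm), 5→1 (94.98 nm), 4→1 (97.25 nm).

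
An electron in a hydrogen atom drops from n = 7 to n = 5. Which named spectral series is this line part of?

Pfund

The series is set by the lower level: n_f = 5 is the Pfund series.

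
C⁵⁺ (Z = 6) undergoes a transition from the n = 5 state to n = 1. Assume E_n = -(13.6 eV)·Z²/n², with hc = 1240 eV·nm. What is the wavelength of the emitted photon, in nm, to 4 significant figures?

2.638 nm

For Z = 6 the level energies scale as Z², so the effective Rydberg energy is 13.6 × 36 = 489.6 eV.
ΔE = 489.6 × (1/1² − 1/5²) = 489.6 × 0.9600 = 470.0 eV.
λ = hc/ΔE = 1240 / 470.0 = 2.638 nm.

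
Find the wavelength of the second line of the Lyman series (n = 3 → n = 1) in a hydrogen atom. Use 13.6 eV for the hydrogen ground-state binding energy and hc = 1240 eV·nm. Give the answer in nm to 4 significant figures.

102.6 nm

The Lyman series terminates on n_f = 1; the second line has n_i = 1+2 = 3.
ΔE = 13.60 × (1/1² − 1/3²) = 12.09 eV.
λ = 1240 / 12.09 = 102.6 nm.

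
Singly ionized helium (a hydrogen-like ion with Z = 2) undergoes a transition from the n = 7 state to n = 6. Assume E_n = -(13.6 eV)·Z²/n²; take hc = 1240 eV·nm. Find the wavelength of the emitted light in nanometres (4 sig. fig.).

For Z = 2 the level energies scale as Z², so the effective Rydberg energy is 13.6 × 4 = 54.40 eV.
ΔE = 54.40 × (1/6² − 1/7²) = 54.40 × 0.007370 = 0.4009 eV.
λ = hc/ΔE = 1240 / 0.4009 = 3093 nm.

3093 nm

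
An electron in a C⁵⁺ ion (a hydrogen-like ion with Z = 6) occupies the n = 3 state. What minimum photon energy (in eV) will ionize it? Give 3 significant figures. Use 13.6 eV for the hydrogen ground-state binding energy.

E_n = −13.6 Z²/n² = −489.6/n² eV for Z = 6.
E_3 = −489.6/9 = −54.4 eV, so ionization (to E = 0) requires 54.4 eV.

54.4 eV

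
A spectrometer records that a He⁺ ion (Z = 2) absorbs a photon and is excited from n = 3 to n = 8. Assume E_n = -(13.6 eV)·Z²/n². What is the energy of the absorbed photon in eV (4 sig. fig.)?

5.194 eV

The Bohr energies scale as Z², so for Z = 2: E_n = −54.40/n² eV.
E_8 = −54.40/64 = −0.8500 eV and E_3 = −54.40/9 = −6.044 eV.
The photon energy is |E_8 − E_3| = 5.194 eV.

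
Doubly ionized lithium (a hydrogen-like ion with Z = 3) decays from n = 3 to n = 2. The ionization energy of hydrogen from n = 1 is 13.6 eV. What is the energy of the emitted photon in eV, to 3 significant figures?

17.0 eV

The Bohr energies scale as Z², so for Z = 3: E_n = −122.4/n² eV.
E_3 = −122.4/9 = −13.60 eV and E_2 = −122.4/4 = −30.60 eV.
The photon energy is |E_3 − E_2| = 17.0 eV.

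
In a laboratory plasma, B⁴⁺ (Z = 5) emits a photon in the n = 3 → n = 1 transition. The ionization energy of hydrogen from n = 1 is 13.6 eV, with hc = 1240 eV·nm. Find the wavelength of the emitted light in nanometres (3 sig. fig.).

4.10 nm

For Z = 5 the level energies scale as Z², so the effective Rydberg energy is 13.6 × 25 = 340.0 eV.
ΔE = 340.0 × (1/1² − 1/3²) = 340.0 × 0.8889 = 302.2 eV.
λ = hc/ΔE = 1240 / 302.2 = 4.10 nm.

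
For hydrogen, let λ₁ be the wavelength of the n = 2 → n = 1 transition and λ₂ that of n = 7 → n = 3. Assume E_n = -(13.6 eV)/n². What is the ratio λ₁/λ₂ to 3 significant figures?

0.121

λ ∝ 1/ΔE ∝ 1/(1/n_f² − 1/n_i²), and the Z² and hc factors cancel in the ratio.
λ₁/λ₂ = (1/3² − 1/7²)/(1/1² − 1/2²) = 0.09070/0.7500 = 0.121.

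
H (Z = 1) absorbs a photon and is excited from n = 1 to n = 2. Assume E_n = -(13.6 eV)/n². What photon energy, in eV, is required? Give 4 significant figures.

10.20 eV

E_2 = −13.60/4 = −3.400 eV and E_1 = −13.60/1 = −13.60 eV.
The photon energy is |E_2 − E_1| = 10.20 eV.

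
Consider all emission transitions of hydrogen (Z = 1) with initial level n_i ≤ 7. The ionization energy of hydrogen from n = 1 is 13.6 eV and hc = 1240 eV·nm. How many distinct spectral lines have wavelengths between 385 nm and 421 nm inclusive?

Enumerate all n_i → n_f pairs with 1 ≤ n_f < n_i ≤ 7 and compute λ = 1240 / [13.6·1·(1/n_f² − 1/n_i²)].
Lines falling in [385, 421] nm: 7→2 (397.1 nm), 6→2 (410.3 nm).

2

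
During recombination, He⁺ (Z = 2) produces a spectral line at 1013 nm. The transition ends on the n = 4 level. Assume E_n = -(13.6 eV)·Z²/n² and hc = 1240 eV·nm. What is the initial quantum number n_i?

The photon energy is ΔE = hc/λ = 1240 / 1013 = 1.224 eV.
With Z = 2, ΔE = 54.40 × (1/n_f² − 1/n_i²), so 1/n_f² − 1/n_i² = 0.02250.
With n_f = 4: 1/n_i² = 1/16 − 0.02250 = 0.04000, so n_i ≈ 5.00.

n_i = 5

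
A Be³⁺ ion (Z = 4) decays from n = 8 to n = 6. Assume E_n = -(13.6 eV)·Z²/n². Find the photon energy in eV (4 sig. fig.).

2.644 eV

The Bohr energies scale as Z², so for Z = 4: E_n = −217.6/n² eV.
E_8 = −217.6/64 = −3.400 eV and E_6 = −217.6/36 = −6.044 eV.
The photon energy is |E_8 − E_6| = 2.644 eV.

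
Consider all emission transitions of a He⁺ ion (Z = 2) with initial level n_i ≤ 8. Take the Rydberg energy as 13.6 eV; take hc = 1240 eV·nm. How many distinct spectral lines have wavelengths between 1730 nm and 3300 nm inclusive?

Enumerate all n_i → n_f pairs with 1 ≤ n_f < n_i ≤ 8 and compute λ = 1240 / [13.6·4·(1/n_f² − 1/n_i²)].
Lines falling in [1730, 3300] nm: 6→5 (1865 nm), 8→6 (1876 nm), 7→6 (3093 nm).

3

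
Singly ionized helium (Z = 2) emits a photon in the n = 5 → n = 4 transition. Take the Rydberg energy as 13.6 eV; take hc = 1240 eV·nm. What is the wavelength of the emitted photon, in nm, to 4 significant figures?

1013 nm

For Z = 2 the level energies scale as Z², so the effective Rydberg energy is 13.6 × 4 = 54.40 eV.
ΔE = 54.40 × (1/4² − 1/5²) = 54.40 × 0.02250 = 1.224 eV.
λ = hc/ΔE = 1240 / 1.224 = 1013 nm.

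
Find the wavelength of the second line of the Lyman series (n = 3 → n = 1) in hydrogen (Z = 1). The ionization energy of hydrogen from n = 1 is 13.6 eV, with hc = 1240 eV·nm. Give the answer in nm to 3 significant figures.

103 nm

The Lyman series terminates on n_f = 1; the second line has n_i = 1+2 = 3.
ΔE = 13.60 × (1/1² − 1/3²) = 12.09 eV.
λ = 1240 / 12.09 = 103 nm.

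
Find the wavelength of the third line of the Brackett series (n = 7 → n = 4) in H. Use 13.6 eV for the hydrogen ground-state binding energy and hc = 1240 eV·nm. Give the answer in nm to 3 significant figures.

2170 nm

The Brackett series terminates on n_f = 4; the third line has n_i = 4+3 = 7.
ΔE = 13.60 × (1/4² − 1/7²) = 0.5724 eV.
λ = 1240 / 0.5724 = 2170 nm.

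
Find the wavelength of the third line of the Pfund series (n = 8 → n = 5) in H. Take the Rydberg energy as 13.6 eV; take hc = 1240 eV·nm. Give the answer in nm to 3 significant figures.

The Pfund series terminates on n_f = 5; the third line has n_i = 5+3 = 8.
ΔE = 13.60 × (1/5² − 1/8²) = 0.3315 eV.
λ = 1240 / 0.3315 = 3740 nm.

3740 nm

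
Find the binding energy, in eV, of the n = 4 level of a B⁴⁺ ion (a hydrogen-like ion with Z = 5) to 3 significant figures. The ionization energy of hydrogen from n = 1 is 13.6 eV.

21.3 eV

E_n = −13.6 Z²/n² = −340.0/n² eV for Z = 5.
E_4 = −340.0/16 = −21.3 eV, so ionization (to E = 0) requires 21.3 eV.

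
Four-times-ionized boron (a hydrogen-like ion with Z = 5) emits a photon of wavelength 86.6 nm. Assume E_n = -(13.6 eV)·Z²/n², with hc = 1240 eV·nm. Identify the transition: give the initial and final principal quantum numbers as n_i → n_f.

n_i = 7, n_f = 4

The photon energy is ΔE = hc/λ = 1240 / 86.6 = 14.32 eV.
With Z = 5, ΔE = 340.0 × (1/n_f² − 1/n_i²), so 1/n_f² − 1/n_i² = 0.04211.
Trying n_f = 4 gives 1/n_i² = 0.02039, i.e. n_i ≈ 7; this pair matches.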